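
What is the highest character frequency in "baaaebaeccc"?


Input: baaaebaeccc
Character counts:
  'a': 4
  'b': 2
  'c': 3
  'e': 2
Maximum frequency: 4

4


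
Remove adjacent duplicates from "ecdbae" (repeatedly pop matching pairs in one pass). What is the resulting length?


Input: ecdbae
Stack-based adjacent duplicate removal:
  Read 'e': push. Stack: e
  Read 'c': push. Stack: ec
  Read 'd': push. Stack: ecd
  Read 'b': push. Stack: ecdb
  Read 'a': push. Stack: ecdba
  Read 'e': push. Stack: ecdbae
Final stack: "ecdbae" (length 6)

6


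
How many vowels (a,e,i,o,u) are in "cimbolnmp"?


Input: cimbolnmp
Checking each character:
  'c' at position 0: consonant
  'i' at position 1: vowel (running total: 1)
  'm' at position 2: consonant
  'b' at position 3: consonant
  'o' at position 4: vowel (running total: 2)
  'l' at position 5: consonant
  'n' at position 6: consonant
  'm' at position 7: consonant
  'p' at position 8: consonant
Total vowels: 2

2


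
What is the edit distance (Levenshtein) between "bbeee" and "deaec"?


Computing edit distance: "bbeee" -> "deaec"
DP table:
           d    e    a    e    c
      0    1    2    3    4    5
  b   1    1    2    3    4    5
  b   2    2    2    3    4    5
  e   3    3    2    3    3    4
  e   4    4    3    3    3    4
  e   5    5    4    4    3    4
Edit distance = dp[5][5] = 4

4


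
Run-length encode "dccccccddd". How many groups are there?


Input: dccccccddd
Scanning for consecutive runs:
  Group 1: 'd' x 1 (positions 0-0)
  Group 2: 'c' x 6 (positions 1-6)
  Group 3: 'd' x 3 (positions 7-9)
Total groups: 3

3


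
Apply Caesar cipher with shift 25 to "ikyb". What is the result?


Caesar cipher: shift "ikyb" by 25
  'i' (pos 8) + 25 = pos 7 = 'h'
  'k' (pos 10) + 25 = pos 9 = 'j'
  'y' (pos 24) + 25 = pos 23 = 'x'
  'b' (pos 1) + 25 = pos 0 = 'a'
Result: hjxa

hjxa


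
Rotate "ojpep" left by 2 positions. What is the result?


Input: "ojpep", rotate left by 2
First 2 characters: "oj"
Remaining characters: "pep"
Concatenate remaining + first: "pep" + "oj" = "pepoj"

pepoj


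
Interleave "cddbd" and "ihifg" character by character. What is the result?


Interleaving "cddbd" and "ihifg":
  Position 0: 'c' from first, 'i' from second => "ci"
  Position 1: 'd' from first, 'h' from second => "dh"
  Position 2: 'd' from first, 'i' from second => "di"
  Position 3: 'b' from first, 'f' from second => "bf"
  Position 4: 'd' from first, 'g' from second => "dg"
Result: cidhdibfdg

cidhdibfdg


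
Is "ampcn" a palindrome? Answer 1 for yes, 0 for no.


Input: ampcn
Reversed: ncpma
  Compare pos 0 ('a') with pos 4 ('n'): MISMATCH
  Compare pos 1 ('m') with pos 3 ('c'): MISMATCH
Result: not a palindrome

0


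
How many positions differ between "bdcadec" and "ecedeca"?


Comparing "bdcadec" and "ecedeca" position by position:
  Position 0: 'b' vs 'e' => DIFFER
  Position 1: 'd' vs 'c' => DIFFER
  Position 2: 'c' vs 'e' => DIFFER
  Position 3: 'a' vs 'd' => DIFFER
  Position 4: 'd' vs 'e' => DIFFER
  Position 5: 'e' vs 'c' => DIFFER
  Position 6: 'c' vs 'a' => DIFFER
Positions that differ: 7

7


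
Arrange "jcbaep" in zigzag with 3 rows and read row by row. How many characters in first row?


Zigzag "jcbaep" into 3 rows:
Placing characters:
  'j' => row 0
  'c' => row 1
  'b' => row 2
  'a' => row 1
  'e' => row 0
  'p' => row 1
Rows:
  Row 0: "je"
  Row 1: "cap"
  Row 2: "b"
First row length: 2

2


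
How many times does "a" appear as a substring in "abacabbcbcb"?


Searching for "a" in "abacabbcbcb"
Scanning each position:
  Position 0: "a" => MATCH
  Position 1: "b" => no
  Position 2: "a" => MATCH
  Position 3: "c" => no
  Position 4: "a" => MATCH
  Position 5: "b" => no
  Position 6: "b" => no
  Position 7: "c" => no
  Position 8: "b" => no
  Position 9: "c" => no
  Position 10: "b" => no
Total occurrences: 3

3


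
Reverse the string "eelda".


Input: eelda
Reading characters right to left:
  Position 4: 'a'
  Position 3: 'd'
  Position 2: 'l'
  Position 1: 'e'
  Position 0: 'e'
Reversed: adlee

adlee


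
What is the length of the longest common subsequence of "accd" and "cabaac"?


LCS of "accd" and "cabaac"
DP table:
           c    a    b    a    a    c
      0    0    0    0    0    0    0
  a   0    0    1    1    1    1    1
  c   0    1    1    1    1    1    2
  c   0    1    1    1    1    1    2
  d   0    1    1    1    1    1    2
LCS length = dp[4][6] = 2

2


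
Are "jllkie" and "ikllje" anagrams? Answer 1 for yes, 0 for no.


Strings: "jllkie", "ikllje"
Sorted first:  eijkll
Sorted second: eijkll
Sorted forms match => anagrams

1


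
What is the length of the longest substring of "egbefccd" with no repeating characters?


Input: "egbefccd"
Sliding window (track last position of each char):
  Position 0 ('e'): window [0,0] length 1 -- new best
  Position 1 ('g'): window [0,1] length 2 -- new best
  Position 2 ('b'): window [0,2] length 3 -- new best
  Position 3 ('e'): repeat (last at 0), move window start to 1
  Position 3 ('e'): window [1,3] length 3
  Position 4 ('f'): window [1,4] length 4 -- new best
  Position 5 ('c'): window [1,5] length 5 -- new best
  Position 6 ('c'): repeat (last at 5), move window start to 6
  Position 6 ('c'): window [6,6] length 1
  Position 7 ('d'): window [6,7] length 2
Longest substring with no repeats: "gbefc" with length 5

5


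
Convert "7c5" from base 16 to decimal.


Input: "7c5" in base 16
Positional expansion:
  Digit '7' (value 7) x 16^2 = 1792
  Digit 'c' (value 12) x 16^1 = 192
  Digit '5' (value 5) x 16^0 = 5
Sum = 1989

1989


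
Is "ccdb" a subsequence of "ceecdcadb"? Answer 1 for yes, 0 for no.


Check if "ccdb" is a subsequence of "ceecdcadb"
Greedy scan:
  Position 0 ('c'): matches sub[0] = 'c'
  Position 1 ('e'): no match needed
  Position 2 ('e'): no match needed
  Position 3 ('c'): matches sub[1] = 'c'
  Position 4 ('d'): matches sub[2] = 'd'
  Position 5 ('c'): no match needed
  Position 6 ('a'): no match needed
  Position 7 ('d'): no match needed
  Position 8 ('b'): matches sub[3] = 'b'
All 4 characters matched => is a subsequence

1


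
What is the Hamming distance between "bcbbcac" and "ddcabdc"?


Comparing "bcbbcac" and "ddcabdc" position by position:
  Position 0: 'b' vs 'd' => differ
  Position 1: 'c' vs 'd' => differ
  Position 2: 'b' vs 'c' => differ
  Position 3: 'b' vs 'a' => differ
  Position 4: 'c' vs 'b' => differ
  Position 5: 'a' vs 'd' => differ
  Position 6: 'c' vs 'c' => same
Total differences (Hamming distance): 6

6


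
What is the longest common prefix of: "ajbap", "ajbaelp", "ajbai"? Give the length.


Words: ajbap, ajbaelp, ajbai
  Position 0: all 'a' => match
  Position 1: all 'j' => match
  Position 2: all 'b' => match
  Position 3: all 'a' => match
  Position 4: ('p', 'e', 'i') => mismatch, stop
LCP = "ajba" (length 4)

4


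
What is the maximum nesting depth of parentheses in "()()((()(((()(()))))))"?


Input: "()()((()(((()(()))))))"
Tracking depth:
  Position 0 '(': depth becomes 1
  Position 1 ')': depth becomes 0
  Position 2 '(': depth becomes 1
  Position 3 ')': depth becomes 0
  Position 4 '(': depth becomes 1
  Position 5 '(': depth becomes 2
  Position 6 '(': depth becomes 3
  Position 7 ')': depth becomes 2
  Position 8 '(': depth becomes 3
  Position 9 '(': depth becomes 4
  Position 10 '(': depth becomes 5
  Position 11 '(': depth becomes 6
  Position 12 ')': depth becomes 5
  Position 13 '(': depth becomes 6
  Position 14 '(': depth becomes 7
  Position 15 ')': depth becomes 6
  Position 16 ')': depth becomes 5
  Position 17 ')': depth becomes 4
  Position 18 ')': depth becomes 3
  Position 19 ')': depth becomes 2
  Position 20 ')': depth becomes 1
  Position 21 ')': depth becomes 0
Maximum depth reached: 7

7


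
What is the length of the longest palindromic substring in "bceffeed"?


Input: "bceffeed"
Checking substrings for palindromes:
  [2:6] "effe" (len 4) => palindrome
  [3:5] "ff" (len 2) => palindrome
  [5:7] "ee" (len 2) => palindrome
Longest palindromic substring: "effe" with length 4

4


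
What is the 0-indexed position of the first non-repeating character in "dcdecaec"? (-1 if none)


Input: dcdecaec
Character frequencies:
  'a': 1
  'c': 3
  'd': 2
  'e': 2
Scanning left to right for freq == 1:
  Position 0 ('d'): freq=2, skip
  Position 1 ('c'): freq=3, skip
  Position 2 ('d'): freq=2, skip
  Position 3 ('e'): freq=2, skip
  Position 4 ('c'): freq=3, skip
  Position 5 ('a'): unique! => answer = 5

5


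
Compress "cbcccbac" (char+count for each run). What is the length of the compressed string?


Input: cbcccbac
Runs:
  'c' x 1 => "c1"
  'b' x 1 => "b1"
  'c' x 3 => "c3"
  'b' x 1 => "b1"
  'a' x 1 => "a1"
  'c' x 1 => "c1"
Compressed: "c1b1c3b1a1c1"
Compressed length: 12

12


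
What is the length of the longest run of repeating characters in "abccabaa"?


Input: "abccabaa"
Scanning for longest run:
  Position 1 ('b'): new char, reset run to 1
  Position 2 ('c'): new char, reset run to 1
  Position 3 ('c'): continues run of 'c', length=2
  Position 4 ('a'): new char, reset run to 1
  Position 5 ('b'): new char, reset run to 1
  Position 6 ('a'): new char, reset run to 1
  Position 7 ('a'): continues run of 'a', length=2
Longest run: 'c' with length 2

2


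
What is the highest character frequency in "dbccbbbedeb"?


Input: dbccbbbedeb
Character counts:
  'b': 5
  'c': 2
  'd': 2
  'e': 2
Maximum frequency: 5

5


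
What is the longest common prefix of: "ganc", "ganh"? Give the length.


Words: ganc, ganh
  Position 0: all 'g' => match
  Position 1: all 'a' => match
  Position 2: all 'n' => match
  Position 3: ('c', 'h') => mismatch, stop
LCP = "gan" (length 3)

3


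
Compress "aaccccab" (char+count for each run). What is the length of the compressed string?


Input: aaccccab
Runs:
  'a' x 2 => "a2"
  'c' x 4 => "c4"
  'a' x 1 => "a1"
  'b' x 1 => "b1"
Compressed: "a2c4a1b1"
Compressed length: 8

8


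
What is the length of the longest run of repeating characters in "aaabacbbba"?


Input: "aaabacbbba"
Scanning for longest run:
  Position 1 ('a'): continues run of 'a', length=2
  Position 2 ('a'): continues run of 'a', length=3
  Position 3 ('b'): new char, reset run to 1
  Position 4 ('a'): new char, reset run to 1
  Position 5 ('c'): new char, reset run to 1
  Position 6 ('b'): new char, reset run to 1
  Position 7 ('b'): continues run of 'b', length=2
  Position 8 ('b'): continues run of 'b', length=3
  Position 9 ('a'): new char, reset run to 1
Longest run: 'a' with length 3

3


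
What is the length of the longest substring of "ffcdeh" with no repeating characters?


Input: "ffcdeh"
Sliding window (track last position of each char):
  Position 0 ('f'): window [0,0] length 1 -- new best
  Position 1 ('f'): repeat (last at 0), move window start to 1
  Position 1 ('f'): window [1,1] length 1
  Position 2 ('c'): window [1,2] length 2 -- new best
  Position 3 ('d'): window [1,3] length 3 -- new best
  Position 4 ('e'): window [1,4] length 4 -- new best
  Position 5 ('h'): window [1,5] length 5 -- new best
Longest substring with no repeats: "fcdeh" with length 5

5


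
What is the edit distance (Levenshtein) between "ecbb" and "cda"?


Computing edit distance: "ecbb" -> "cda"
DP table:
           c    d    a
      0    1    2    3
  e   1    1    2    3
  c   2    1    2    3
  b   3    2    2    3
  b   4    3    3    3
Edit distance = dp[4][3] = 3

3


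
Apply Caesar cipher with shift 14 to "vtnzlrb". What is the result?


Caesar cipher: shift "vtnzlrb" by 14
  'v' (pos 21) + 14 = pos 9 = 'j'
  't' (pos 19) + 14 = pos 7 = 'h'
  'n' (pos 13) + 14 = pos 1 = 'b'
  'z' (pos 25) + 14 = pos 13 = 'n'
  'l' (pos 11) + 14 = pos 25 = 'z'
  'r' (pos 17) + 14 = pos 5 = 'f'
  'b' (pos 1) + 14 = pos 15 = 'p'
Result: jhbnzfp

jhbnzfp


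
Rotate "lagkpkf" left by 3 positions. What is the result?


Input: "lagkpkf", rotate left by 3
First 3 characters: "lag"
Remaining characters: "kpkf"
Concatenate remaining + first: "kpkf" + "lag" = "kpkflag"

kpkflag


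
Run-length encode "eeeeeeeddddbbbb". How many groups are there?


Input: eeeeeeeddddbbbb
Scanning for consecutive runs:
  Group 1: 'e' x 7 (positions 0-6)
  Group 2: 'd' x 4 (positions 7-10)
  Group 3: 'b' x 4 (positions 11-14)
Total groups: 3

3


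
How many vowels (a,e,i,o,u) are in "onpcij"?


Input: onpcij
Checking each character:
  'o' at position 0: vowel (running total: 1)
  'n' at position 1: consonant
  'p' at position 2: consonant
  'c' at position 3: consonant
  'i' at position 4: vowel (running total: 2)
  'j' at position 5: consonant
Total vowels: 2

2


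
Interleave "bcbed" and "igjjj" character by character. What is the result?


Interleaving "bcbed" and "igjjj":
  Position 0: 'b' from first, 'i' from second => "bi"
  Position 1: 'c' from first, 'g' from second => "cg"
  Position 2: 'b' from first, 'j' from second => "bj"
  Position 3: 'e' from first, 'j' from second => "ej"
  Position 4: 'd' from first, 'j' from second => "dj"
Result: bicgbjejdj

bicgbjejdj


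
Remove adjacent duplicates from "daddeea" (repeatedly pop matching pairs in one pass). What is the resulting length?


Input: daddeea
Stack-based adjacent duplicate removal:
  Read 'd': push. Stack: d
  Read 'a': push. Stack: da
  Read 'd': push. Stack: dad
  Read 'd': matches stack top 'd' => pop. Stack: da
  Read 'e': push. Stack: dae
  Read 'e': matches stack top 'e' => pop. Stack: da
  Read 'a': matches stack top 'a' => pop. Stack: d
Final stack: "d" (length 1)

1


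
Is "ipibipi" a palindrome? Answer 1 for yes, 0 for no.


Input: ipibipi
Reversed: ipibipi
  Compare pos 0 ('i') with pos 6 ('i'): match
  Compare pos 1 ('p') with pos 5 ('p'): match
  Compare pos 2 ('i') with pos 4 ('i'): match
Result: palindrome

1


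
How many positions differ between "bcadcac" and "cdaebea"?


Comparing "bcadcac" and "cdaebea" position by position:
  Position 0: 'b' vs 'c' => DIFFER
  Position 1: 'c' vs 'd' => DIFFER
  Position 2: 'a' vs 'a' => same
  Position 3: 'd' vs 'e' => DIFFER
  Position 4: 'c' vs 'b' => DIFFER
  Position 5: 'a' vs 'e' => DIFFER
  Position 6: 'c' vs 'a' => DIFFER
Positions that differ: 6

6


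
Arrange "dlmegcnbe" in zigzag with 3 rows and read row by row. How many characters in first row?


Zigzag "dlmegcnbe" into 3 rows:
Placing characters:
  'd' => row 0
  'l' => row 1
  'm' => row 2
  'e' => row 1
  'g' => row 0
  'c' => row 1
  'n' => row 2
  'b' => row 1
  'e' => row 0
Rows:
  Row 0: "dge"
  Row 1: "lecb"
  Row 2: "mn"
First row length: 3

3


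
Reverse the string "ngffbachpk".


Input: ngffbachpk
Reading characters right to left:
  Position 9: 'k'
  Position 8: 'p'
  Position 7: 'h'
  Position 6: 'c'
  Position 5: 'a'
  Position 4: 'b'
  Position 3: 'f'
  Position 2: 'f'
  Position 1: 'g'
  Position 0: 'n'
Reversed: kphcabffgn

kphcabffgn


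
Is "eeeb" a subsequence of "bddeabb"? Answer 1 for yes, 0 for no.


Check if "eeeb" is a subsequence of "bddeabb"
Greedy scan:
  Position 0 ('b'): no match needed
  Position 1 ('d'): no match needed
  Position 2 ('d'): no match needed
  Position 3 ('e'): matches sub[0] = 'e'
  Position 4 ('a'): no match needed
  Position 5 ('b'): no match needed
  Position 6 ('b'): no match needed
Only matched 1/4 characters => not a subsequence

0


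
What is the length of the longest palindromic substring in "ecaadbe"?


Input: "ecaadbe"
Checking substrings for palindromes:
  [2:4] "aa" (len 2) => palindrome
Longest palindromic substring: "aa" with length 2

2


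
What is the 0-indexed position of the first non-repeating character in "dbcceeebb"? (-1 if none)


Input: dbcceeebb
Character frequencies:
  'b': 3
  'c': 2
  'd': 1
  'e': 3
Scanning left to right for freq == 1:
  Position 0 ('d'): unique! => answer = 0

0


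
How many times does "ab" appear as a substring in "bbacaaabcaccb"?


Searching for "ab" in "bbacaaabcaccb"
Scanning each position:
  Position 0: "bb" => no
  Position 1: "ba" => no
  Position 2: "ac" => no
  Position 3: "ca" => no
  Position 4: "aa" => no
  Position 5: "aa" => no
  Position 6: "ab" => MATCH
  Position 7: "bc" => no
  Position 8: "ca" => no
  Position 9: "ac" => no
  Position 10: "cc" => no
  Position 11: "cb" => no
Total occurrences: 1

1


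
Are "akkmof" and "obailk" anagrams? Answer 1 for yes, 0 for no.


Strings: "akkmof", "obailk"
Sorted first:  afkkmo
Sorted second: abiklo
Differ at position 1: 'f' vs 'b' => not anagrams

0


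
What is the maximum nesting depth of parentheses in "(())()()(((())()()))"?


Input: "(())()()(((())()()))"
Tracking depth:
  Position 0 '(': depth becomes 1
  Position 1 '(': depth becomes 2
  Position 2 ')': depth becomes 1
  Position 3 ')': depth becomes 0
  Position 4 '(': depth becomes 1
  Position 5 ')': depth becomes 0
  Position 6 '(': depth becomes 1
  Position 7 ')': depth becomes 0
  Position 8 '(': depth becomes 1
  Position 9 '(': depth becomes 2
  Position 10 '(': depth becomes 3
  Position 11 '(': depth becomes 4
  Position 12 ')': depth becomes 3
  Position 13 ')': depth becomes 2
  Position 14 '(': depth becomes 3
  Position 15 ')': depth becomes 2
  Position 16 '(': depth becomes 3
  Position 17 ')': depth becomes 2
  Position 18 ')': depth becomes 1
  Position 19 ')': depth becomes 0
Maximum depth reached: 4

4


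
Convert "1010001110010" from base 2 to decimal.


Input: "1010001110010" in base 2
Positional expansion:
  Digit '1' (value 1) x 2^12 = 4096
  Digit '0' (value 0) x 2^11 = 0
  Digit '1' (value 1) x 2^10 = 1024
  Digit '0' (value 0) x 2^9 = 0
  Digit '0' (value 0) x 2^8 = 0
  Digit '0' (value 0) x 2^7 = 0
  Digit '1' (value 1) x 2^6 = 64
  Digit '1' (value 1) x 2^5 = 32
  Digit '1' (value 1) x 2^4 = 16
  Digit '0' (value 0) x 2^3 = 0
  Digit '0' (value 0) x 2^2 = 0
  Digit '1' (value 1) x 2^1 = 2
  Digit '0' (value 0) x 2^0 = 0
Sum = 5234

5234


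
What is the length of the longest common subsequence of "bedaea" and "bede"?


LCS of "bedaea" and "bede"
DP table:
           b    e    d    e
      0    0    0    0    0
  b   0    1    1    1    1
  e   0    1    2    2    2
  d   0    1    2    3    3
  a   0    1    2    3    3
  e   0    1    2    3    4
  a   0    1    2    3    4
LCS length = dp[6][4] = 4

4


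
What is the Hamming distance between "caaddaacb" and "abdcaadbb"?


Comparing "caaddaacb" and "abdcaadbb" position by position:
  Position 0: 'c' vs 'a' => differ
  Position 1: 'a' vs 'b' => differ
  Position 2: 'a' vs 'd' => differ
  Position 3: 'd' vs 'c' => differ
  Position 4: 'd' vs 'a' => differ
  Position 5: 'a' vs 'a' => same
  Position 6: 'a' vs 'd' => differ
  Position 7: 'c' vs 'b' => differ
  Position 8: 'b' vs 'b' => same
Total differences (Hamming distance): 7

7


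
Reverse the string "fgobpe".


Input: fgobpe
Reading characters right to left:
  Position 5: 'e'
  Position 4: 'p'
  Position 3: 'b'
  Position 2: 'o'
  Position 1: 'g'
  Position 0: 'f'
Reversed: epbogf

epbogf


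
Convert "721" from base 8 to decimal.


Input: "721" in base 8
Positional expansion:
  Digit '7' (value 7) x 8^2 = 448
  Digit '2' (value 2) x 8^1 = 16
  Digit '1' (value 1) x 8^0 = 1
Sum = 465

465


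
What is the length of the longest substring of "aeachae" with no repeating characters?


Input: "aeachae"
Sliding window (track last position of each char):
  Position 0 ('a'): window [0,0] length 1 -- new best
  Position 1 ('e'): window [0,1] length 2 -- new best
  Position 2 ('a'): repeat (last at 0), move window start to 1
  Position 2 ('a'): window [1,2] length 2
  Position 3 ('c'): window [1,3] length 3 -- new best
  Position 4 ('h'): window [1,4] length 4 -- new best
  Position 5 ('a'): repeat (last at 2), move window start to 3
  Position 5 ('a'): window [3,5] length 3
  Position 6 ('e'): window [3,6] length 4
Longest substring with no repeats: "each" with length 4

4


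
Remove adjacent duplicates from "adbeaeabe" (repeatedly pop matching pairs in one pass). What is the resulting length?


Input: adbeaeabe
Stack-based adjacent duplicate removal:
  Read 'a': push. Stack: a
  Read 'd': push. Stack: ad
  Read 'b': push. Stack: adb
  Read 'e': push. Stack: adbe
  Read 'a': push. Stack: adbea
  Read 'e': push. Stack: adbeae
  Read 'a': push. Stack: adbeaea
  Read 'b': push. Stack: adbeaeab
  Read 'e': push. Stack: adbeaeabe
Final stack: "adbeaeabe" (length 9)

9


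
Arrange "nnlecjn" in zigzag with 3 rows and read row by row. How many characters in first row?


Zigzag "nnlecjn" into 3 rows:
Placing characters:
  'n' => row 0
  'n' => row 1
  'l' => row 2
  'e' => row 1
  'c' => row 0
  'j' => row 1
  'n' => row 2
Rows:
  Row 0: "nc"
  Row 1: "nej"
  Row 2: "ln"
First row length: 2

2


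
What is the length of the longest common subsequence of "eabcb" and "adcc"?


LCS of "eabcb" and "adcc"
DP table:
           a    d    c    c
      0    0    0    0    0
  e   0    0    0    0    0
  a   0    1    1    1    1
  b   0    1    1    1    1
  c   0    1    1    2    2
  b   0    1    1    2    2
LCS length = dp[5][4] = 2

2


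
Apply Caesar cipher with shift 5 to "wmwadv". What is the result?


Caesar cipher: shift "wmwadv" by 5
  'w' (pos 22) + 5 = pos 1 = 'b'
  'm' (pos 12) + 5 = pos 17 = 'r'
  'w' (pos 22) + 5 = pos 1 = 'b'
  'a' (pos 0) + 5 = pos 5 = 'f'
  'd' (pos 3) + 5 = pos 8 = 'i'
  'v' (pos 21) + 5 = pos 0 = 'a'
Result: brbfia

brbfia


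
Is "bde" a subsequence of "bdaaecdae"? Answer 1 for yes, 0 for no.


Check if "bde" is a subsequence of "bdaaecdae"
Greedy scan:
  Position 0 ('b'): matches sub[0] = 'b'
  Position 1 ('d'): matches sub[1] = 'd'
  Position 2 ('a'): no match needed
  Position 3 ('a'): no match needed
  Position 4 ('e'): matches sub[2] = 'e'
  Position 5 ('c'): no match needed
  Position 6 ('d'): no match needed
  Position 7 ('a'): no match needed
  Position 8 ('e'): no match needed
All 3 characters matched => is a subsequence

1


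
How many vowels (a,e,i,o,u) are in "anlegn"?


Input: anlegn
Checking each character:
  'a' at position 0: vowel (running total: 1)
  'n' at position 1: consonant
  'l' at position 2: consonant
  'e' at position 3: vowel (running total: 2)
  'g' at position 4: consonant
  'n' at position 5: consonant
Total vowels: 2

2


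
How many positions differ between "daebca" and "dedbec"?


Comparing "daebca" and "dedbec" position by position:
  Position 0: 'd' vs 'd' => same
  Position 1: 'a' vs 'e' => DIFFER
  Position 2: 'e' vs 'd' => DIFFER
  Position 3: 'b' vs 'b' => same
  Position 4: 'c' vs 'e' => DIFFER
  Position 5: 'a' vs 'c' => DIFFER
Positions that differ: 4

4


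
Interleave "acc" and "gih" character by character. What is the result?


Interleaving "acc" and "gih":
  Position 0: 'a' from first, 'g' from second => "ag"
  Position 1: 'c' from first, 'i' from second => "ci"
  Position 2: 'c' from first, 'h' from second => "ch"
Result: agcich

agcich


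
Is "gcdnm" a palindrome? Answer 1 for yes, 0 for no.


Input: gcdnm
Reversed: mndcg
  Compare pos 0 ('g') with pos 4 ('m'): MISMATCH
  Compare pos 1 ('c') with pos 3 ('n'): MISMATCH
Result: not a palindrome

0


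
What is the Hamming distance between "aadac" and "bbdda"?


Comparing "aadac" and "bbdda" position by position:
  Position 0: 'a' vs 'b' => differ
  Position 1: 'a' vs 'b' => differ
  Position 2: 'd' vs 'd' => same
  Position 3: 'a' vs 'd' => differ
  Position 4: 'c' vs 'a' => differ
Total differences (Hamming distance): 4

4


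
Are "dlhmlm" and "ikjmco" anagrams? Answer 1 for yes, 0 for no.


Strings: "dlhmlm", "ikjmco"
Sorted first:  dhllmm
Sorted second: cijkmo
Differ at position 0: 'd' vs 'c' => not anagrams

0


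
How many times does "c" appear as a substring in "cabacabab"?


Searching for "c" in "cabacabab"
Scanning each position:
  Position 0: "c" => MATCH
  Position 1: "a" => no
  Position 2: "b" => no
  Position 3: "a" => no
  Position 4: "c" => MATCH
  Position 5: "a" => no
  Position 6: "b" => no
  Position 7: "a" => no
  Position 8: "b" => no
Total occurrences: 2

2


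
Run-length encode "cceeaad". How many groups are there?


Input: cceeaad
Scanning for consecutive runs:
  Group 1: 'c' x 2 (positions 0-1)
  Group 2: 'e' x 2 (positions 2-3)
  Group 3: 'a' x 2 (positions 4-5)
  Group 4: 'd' x 1 (positions 6-6)
Total groups: 4

4


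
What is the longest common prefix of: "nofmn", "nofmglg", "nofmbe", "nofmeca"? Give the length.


Words: nofmn, nofmglg, nofmbe, nofmeca
  Position 0: all 'n' => match
  Position 1: all 'o' => match
  Position 2: all 'f' => match
  Position 3: all 'm' => match
  Position 4: ('n', 'g', 'b', 'e') => mismatch, stop
LCP = "nofm" (length 4)

4


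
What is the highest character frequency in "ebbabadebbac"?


Input: ebbabadebbac
Character counts:
  'a': 3
  'b': 5
  'c': 1
  'd': 1
  'e': 2
Maximum frequency: 5

5


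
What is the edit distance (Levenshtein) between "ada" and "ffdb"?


Computing edit distance: "ada" -> "ffdb"
DP table:
           f    f    d    b
      0    1    2    3    4
  a   1    1    2    3    4
  d   2    2    2    2    3
  a   3    3    3    3    3
Edit distance = dp[3][4] = 3

3


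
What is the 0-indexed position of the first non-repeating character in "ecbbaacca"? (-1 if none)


Input: ecbbaacca
Character frequencies:
  'a': 3
  'b': 2
  'c': 3
  'e': 1
Scanning left to right for freq == 1:
  Position 0 ('e'): unique! => answer = 0

0


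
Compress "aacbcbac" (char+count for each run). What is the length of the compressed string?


Input: aacbcbac
Runs:
  'a' x 2 => "a2"
  'c' x 1 => "c1"
  'b' x 1 => "b1"
  'c' x 1 => "c1"
  'b' x 1 => "b1"
  'a' x 1 => "a1"
  'c' x 1 => "c1"
Compressed: "a2c1b1c1b1a1c1"
Compressed length: 14

14


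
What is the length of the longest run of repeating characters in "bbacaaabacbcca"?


Input: "bbacaaabacbcca"
Scanning for longest run:
  Position 1 ('b'): continues run of 'b', length=2
  Position 2 ('a'): new char, reset run to 1
  Position 3 ('c'): new char, reset run to 1
  Position 4 ('a'): new char, reset run to 1
  Position 5 ('a'): continues run of 'a', length=2
  Position 6 ('a'): continues run of 'a', length=3
  Position 7 ('b'): new char, reset run to 1
  Position 8 ('a'): new char, reset run to 1
  Position 9 ('c'): new char, reset run to 1
  Position 10 ('b'): new char, reset run to 1
  Position 11 ('c'): new char, reset run to 1
  Position 12 ('c'): continues run of 'c', length=2
  Position 13 ('a'): new char, reset run to 1
Longest run: 'a' with length 3

3


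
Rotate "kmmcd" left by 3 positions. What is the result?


Input: "kmmcd", rotate left by 3
First 3 characters: "kmm"
Remaining characters: "cd"
Concatenate remaining + first: "cd" + "kmm" = "cdkmm"

cdkmm


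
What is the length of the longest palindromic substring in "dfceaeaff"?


Input: "dfceaeaff"
Checking substrings for palindromes:
  [3:6] "eae" (len 3) => palindrome
  [4:7] "aea" (len 3) => palindrome
  [7:9] "ff" (len 2) => palindrome
Longest palindromic substring: "eae" with length 3

3


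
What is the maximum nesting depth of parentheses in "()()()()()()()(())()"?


Input: "()()()()()()()(())()"
Tracking depth:
  Position 0 '(': depth becomes 1
  Position 1 ')': depth becomes 0
  Position 2 '(': depth becomes 1
  Position 3 ')': depth becomes 0
  Position 4 '(': depth becomes 1
  Position 5 ')': depth becomes 0
  Position 6 '(': depth becomes 1
  Position 7 ')': depth becomes 0
  Position 8 '(': depth becomes 1
  Position 9 ')': depth becomes 0
  Position 10 '(': depth becomes 1
  Position 11 ')': depth becomes 0
  Position 12 '(': depth becomes 1
  Position 13 ')': depth becomes 0
  Position 14 '(': depth becomes 1
  Position 15 '(': depth becomes 2
  Position 16 ')': depth becomes 1
  Position 17 ')': depth becomes 0
  Position 18 '(': depth becomes 1
  Position 19 ')': depth becomes 0
Maximum depth reached: 2

2


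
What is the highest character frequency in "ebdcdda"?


Input: ebdcdda
Character counts:
  'a': 1
  'b': 1
  'c': 1
  'd': 3
  'e': 1
Maximum frequency: 3

3


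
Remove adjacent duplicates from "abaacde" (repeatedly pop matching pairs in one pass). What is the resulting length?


Input: abaacde
Stack-based adjacent duplicate removal:
  Read 'a': push. Stack: a
  Read 'b': push. Stack: ab
  Read 'a': push. Stack: aba
  Read 'a': matches stack top 'a' => pop. Stack: ab
  Read 'c': push. Stack: abc
  Read 'd': push. Stack: abcd
  Read 'e': push. Stack: abcde
Final stack: "abcde" (length 5)

5


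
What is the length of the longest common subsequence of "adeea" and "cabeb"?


LCS of "adeea" and "cabeb"
DP table:
           c    a    b    e    b
      0    0    0    0    0    0
  a   0    0    1    1    1    1
  d   0    0    1    1    1    1
  e   0    0    1    1    2    2
  e   0    0    1    1    2    2
  a   0    0    1    1    2    2
LCS length = dp[5][5] = 2

2


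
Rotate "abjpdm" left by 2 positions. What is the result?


Input: "abjpdm", rotate left by 2
First 2 characters: "ab"
Remaining characters: "jpdm"
Concatenate remaining + first: "jpdm" + "ab" = "jpdmab"

jpdmab


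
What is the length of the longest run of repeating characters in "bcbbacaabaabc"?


Input: "bcbbacaabaabc"
Scanning for longest run:
  Position 1 ('c'): new char, reset run to 1
  Position 2 ('b'): new char, reset run to 1
  Position 3 ('b'): continues run of 'b', length=2
  Position 4 ('a'): new char, reset run to 1
  Position 5 ('c'): new char, reset run to 1
  Position 6 ('a'): new char, reset run to 1
  Position 7 ('a'): continues run of 'a', length=2
  Position 8 ('b'): new char, reset run to 1
  Position 9 ('a'): new char, reset run to 1
  Position 10 ('a'): continues run of 'a', length=2
  Position 11 ('b'): new char, reset run to 1
  Position 12 ('c'): new char, reset run to 1
Longest run: 'b' with length 2

2


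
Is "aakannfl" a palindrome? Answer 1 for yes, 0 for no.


Input: aakannfl
Reversed: lfnnakaa
  Compare pos 0 ('a') with pos 7 ('l'): MISMATCH
  Compare pos 1 ('a') with pos 6 ('f'): MISMATCH
  Compare pos 2 ('k') with pos 5 ('n'): MISMATCH
  Compare pos 3 ('a') with pos 4 ('n'): MISMATCH
Result: not a palindrome

0


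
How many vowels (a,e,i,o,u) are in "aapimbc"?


Input: aapimbc
Checking each character:
  'a' at position 0: vowel (running total: 1)
  'a' at position 1: vowel (running total: 2)
  'p' at position 2: consonant
  'i' at position 3: vowel (running total: 3)
  'm' at position 4: consonant
  'b' at position 5: consonant
  'c' at position 6: consonant
Total vowels: 3

3


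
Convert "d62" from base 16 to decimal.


Input: "d62" in base 16
Positional expansion:
  Digit 'd' (value 13) x 16^2 = 3328
  Digit '6' (value 6) x 16^1 = 96
  Digit '2' (value 2) x 16^0 = 2
Sum = 3426

3426


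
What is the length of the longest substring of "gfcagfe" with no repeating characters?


Input: "gfcagfe"
Sliding window (track last position of each char):
  Position 0 ('g'): window [0,0] length 1 -- new best
  Position 1 ('f'): window [0,1] length 2 -- new best
  Position 2 ('c'): window [0,2] length 3 -- new best
  Position 3 ('a'): window [0,3] length 4 -- new best
  Position 4 ('g'): repeat (last at 0), move window start to 1
  Position 4 ('g'): window [1,4] length 4
  Position 5 ('f'): repeat (last at 1), move window start to 2
  Position 5 ('f'): window [2,5] length 4
  Position 6 ('e'): window [2,6] length 5 -- new best
Longest substring with no repeats: "cagfe" with length 5

5


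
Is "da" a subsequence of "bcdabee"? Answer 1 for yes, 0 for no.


Check if "da" is a subsequence of "bcdabee"
Greedy scan:
  Position 0 ('b'): no match needed
  Position 1 ('c'): no match needed
  Position 2 ('d'): matches sub[0] = 'd'
  Position 3 ('a'): matches sub[1] = 'a'
  Position 4 ('b'): no match needed
  Position 5 ('e'): no match needed
  Position 6 ('e'): no match needed
All 2 characters matched => is a subsequence

1


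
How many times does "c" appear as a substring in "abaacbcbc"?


Searching for "c" in "abaacbcbc"
Scanning each position:
  Position 0: "a" => no
  Position 1: "b" => no
  Position 2: "a" => no
  Position 3: "a" => no
  Position 4: "c" => MATCH
  Position 5: "b" => no
  Position 6: "c" => MATCH
  Position 7: "b" => no
  Position 8: "c" => MATCH
Total occurrences: 3

3


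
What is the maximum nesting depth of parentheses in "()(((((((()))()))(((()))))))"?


Input: "()(((((((()))()))(((()))))))"
Tracking depth:
  Position 0 '(': depth becomes 1
  Position 1 ')': depth becomes 0
  Position 2 '(': depth becomes 1
  Position 3 '(': depth becomes 2
  Position 4 '(': depth becomes 3
  Position 5 '(': depth becomes 4
  Position 6 '(': depth becomes 5
  Position 7 '(': depth becomes 6
  Position 8 '(': depth becomes 7
  Position 9 '(': depth becomes 8
  Position 10 ')': depth becomes 7
  Position 11 ')': depth becomes 6
  Position 12 ')': depth becomes 5
  Position 13 '(': depth becomes 6
  Position 14 ')': depth becomes 5
  Position 15 ')': depth becomes 4
  Position 16 ')': depth becomes 3
  Position 17 '(': depth becomes 4
  Position 18 '(': depth becomes 5
  Position 19 '(': depth becomes 6
  Position 20 '(': depth becomes 7
  Position 21 ')': depth becomes 6
  Position 22 ')': depth becomes 5
  Position 23 ')': depth becomes 4
  Position 24 ')': depth becomes 3
  Position 25 ')': depth becomes 2
  Position 26 ')': depth becomes 1
  Position 27 ')': depth becomes 0
Maximum depth reached: 8

8


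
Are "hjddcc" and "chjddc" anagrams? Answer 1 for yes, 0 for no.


Strings: "hjddcc", "chjddc"
Sorted first:  ccddhj
Sorted second: ccddhj
Sorted forms match => anagrams

1


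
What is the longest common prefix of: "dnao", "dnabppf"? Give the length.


Words: dnao, dnabppf
  Position 0: all 'd' => match
  Position 1: all 'n' => match
  Position 2: all 'a' => match
  Position 3: ('o', 'b') => mismatch, stop
LCP = "dna" (length 3)

3


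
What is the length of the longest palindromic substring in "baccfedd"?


Input: "baccfedd"
Checking substrings for palindromes:
  [2:4] "cc" (len 2) => palindrome
  [6:8] "dd" (len 2) => palindrome
Longest palindromic substring: "cc" with length 2

2


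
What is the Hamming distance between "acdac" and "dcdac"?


Comparing "acdac" and "dcdac" position by position:
  Position 0: 'a' vs 'd' => differ
  Position 1: 'c' vs 'c' => same
  Position 2: 'd' vs 'd' => same
  Position 3: 'a' vs 'a' => same
  Position 4: 'c' vs 'c' => same
Total differences (Hamming distance): 1

1


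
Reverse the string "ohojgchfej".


Input: ohojgchfej
Reading characters right to left:
  Position 9: 'j'
  Position 8: 'e'
  Position 7: 'f'
  Position 6: 'h'
  Position 5: 'c'
  Position 4: 'g'
  Position 3: 'j'
  Position 2: 'o'
  Position 1: 'h'
  Position 0: 'o'
Reversed: jefhcgjoho

jefhcgjoho


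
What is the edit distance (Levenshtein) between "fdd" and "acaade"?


Computing edit distance: "fdd" -> "acaade"
DP table:
           a    c    a    a    d    e
      0    1    2    3    4    5    6
  f   1    1    2    3    4    5    6
  d   2    2    2    3    4    4    5
  d   3    3    3    3    4    4    5
Edit distance = dp[3][6] = 5

5


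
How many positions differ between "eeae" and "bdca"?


Comparing "eeae" and "bdca" position by position:
  Position 0: 'e' vs 'b' => DIFFER
  Position 1: 'e' vs 'd' => DIFFER
  Position 2: 'a' vs 'c' => DIFFER
  Position 3: 'e' vs 'a' => DIFFER
Positions that differ: 4

4


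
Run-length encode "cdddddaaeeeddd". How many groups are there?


Input: cdddddaaeeeddd
Scanning for consecutive runs:
  Group 1: 'c' x 1 (positions 0-0)
  Group 2: 'd' x 5 (positions 1-5)
  Group 3: 'a' x 2 (positions 6-7)
  Group 4: 'e' x 3 (positions 8-10)
  Group 5: 'd' x 3 (positions 11-13)
Total groups: 5

5


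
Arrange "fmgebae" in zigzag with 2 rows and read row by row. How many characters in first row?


Zigzag "fmgebae" into 2 rows:
Placing characters:
  'f' => row 0
  'm' => row 1
  'g' => row 0
  'e' => row 1
  'b' => row 0
  'a' => row 1
  'e' => row 0
Rows:
  Row 0: "fgbe"
  Row 1: "mea"
First row length: 4

4


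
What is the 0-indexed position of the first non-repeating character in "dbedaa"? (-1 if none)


Input: dbedaa
Character frequencies:
  'a': 2
  'b': 1
  'd': 2
  'e': 1
Scanning left to right for freq == 1:
  Position 0 ('d'): freq=2, skip
  Position 1 ('b'): unique! => answer = 1

1


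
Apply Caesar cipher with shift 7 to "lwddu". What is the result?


Caesar cipher: shift "lwddu" by 7
  'l' (pos 11) + 7 = pos 18 = 's'
  'w' (pos 22) + 7 = pos 3 = 'd'
  'd' (pos 3) + 7 = pos 10 = 'k'
  'd' (pos 3) + 7 = pos 10 = 'k'
  'u' (pos 20) + 7 = pos 1 = 'b'
Result: sdkkb

sdkkb


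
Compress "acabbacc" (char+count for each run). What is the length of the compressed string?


Input: acabbacc
Runs:
  'a' x 1 => "a1"
  'c' x 1 => "c1"
  'a' x 1 => "a1"
  'b' x 2 => "b2"
  'a' x 1 => "a1"
  'c' x 2 => "c2"
Compressed: "a1c1a1b2a1c2"
Compressed length: 12

12


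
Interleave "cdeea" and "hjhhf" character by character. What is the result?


Interleaving "cdeea" and "hjhhf":
  Position 0: 'c' from first, 'h' from second => "ch"
  Position 1: 'd' from first, 'j' from second => "dj"
  Position 2: 'e' from first, 'h' from second => "eh"
  Position 3: 'e' from first, 'h' from second => "eh"
  Position 4: 'a' from first, 'f' from second => "af"
Result: chdjehehaf

chdjehehaf


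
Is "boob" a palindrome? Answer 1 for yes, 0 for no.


Input: boob
Reversed: boob
  Compare pos 0 ('b') with pos 3 ('b'): match
  Compare pos 1 ('o') with pos 2 ('o'): match
Result: palindrome

1


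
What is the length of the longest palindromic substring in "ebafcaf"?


Input: "ebafcaf"
Checking substrings for palindromes:
  No multi-char palindromic substrings found
Longest palindromic substring: "e" with length 1

1


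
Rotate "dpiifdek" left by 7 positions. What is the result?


Input: "dpiifdek", rotate left by 7
First 7 characters: "dpiifde"
Remaining characters: "k"
Concatenate remaining + first: "k" + "dpiifde" = "kdpiifde"

kdpiifde


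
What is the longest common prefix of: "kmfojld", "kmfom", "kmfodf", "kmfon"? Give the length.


Words: kmfojld, kmfom, kmfodf, kmfon
  Position 0: all 'k' => match
  Position 1: all 'm' => match
  Position 2: all 'f' => match
  Position 3: all 'o' => match
  Position 4: ('j', 'm', 'd', 'n') => mismatch, stop
LCP = "kmfo" (length 4)

4


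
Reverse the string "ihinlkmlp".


Input: ihinlkmlp
Reading characters right to left:
  Position 8: 'p'
  Position 7: 'l'
  Position 6: 'm'
  Position 5: 'k'
  Position 4: 'l'
  Position 3: 'n'
  Position 2: 'i'
  Position 1: 'h'
  Position 0: 'i'
Reversed: plmklnihi

plmklnihi


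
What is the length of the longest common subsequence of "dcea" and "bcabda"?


LCS of "dcea" and "bcabda"
DP table:
           b    c    a    b    d    a
      0    0    0    0    0    0    0
  d   0    0    0    0    0    1    1
  c   0    0    1    1    1    1    1
  e   0    0    1    1    1    1    1
  a   0    0    1    2    2    2    2
LCS length = dp[4][6] = 2

2


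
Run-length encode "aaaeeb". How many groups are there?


Input: aaaeeb
Scanning for consecutive runs:
  Group 1: 'a' x 3 (positions 0-2)
  Group 2: 'e' x 2 (positions 3-4)
  Group 3: 'b' x 1 (positions 5-5)
Total groups: 3

3


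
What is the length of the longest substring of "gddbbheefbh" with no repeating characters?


Input: "gddbbheefbh"
Sliding window (track last position of each char):
  Position 0 ('g'): window [0,0] length 1 -- new best
  Position 1 ('d'): window [0,1] length 2 -- new best
  Position 2 ('d'): repeat (last at 1), move window start to 2
  Position 2 ('d'): window [2,2] length 1
  Position 3 ('b'): window [2,3] length 2
  Position 4 ('b'): repeat (last at 3), move window start to 4
  Position 4 ('b'): window [4,4] length 1
  Position 5 ('h'): window [4,5] length 2
  Position 6 ('e'): window [4,6] length 3 -- new best
  Position 7 ('e'): repeat (last at 6), move window start to 7
  Position 7 ('e'): window [7,7] length 1
  Position 8 ('f'): window [7,8] length 2
  Position 9 ('b'): window [7,9] length 3
  Position 10 ('h'): window [7,10] length 4 -- new best
Longest substring with no repeats: "efbh" with length 4

4
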